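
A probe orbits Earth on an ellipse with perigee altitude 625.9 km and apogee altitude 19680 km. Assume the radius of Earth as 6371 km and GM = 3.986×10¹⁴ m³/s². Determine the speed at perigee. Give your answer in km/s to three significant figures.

r_p = 6371 + 625.9 = 6996.9 km = 6.9969×10⁶ m.
r_a = 6371 + 19680 = 26051 km = 2.6051×10⁷ m.
Semi-major axis a = (r_p + r_a)/2 = 16524 km = 1.652×10⁷ m.
Vis-viva: v² = μ(2/r − 1/a) = 3.986×10¹⁴ × (2.858×10⁻⁷ − 6.052×10⁻⁸) = 8.981×10⁷ m²/s².
v = 9477 m/s = 9.477 km/s.

v ≈ 9.48 km/s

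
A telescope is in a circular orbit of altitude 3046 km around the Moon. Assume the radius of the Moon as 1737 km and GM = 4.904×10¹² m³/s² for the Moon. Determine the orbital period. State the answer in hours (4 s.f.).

T ≈ 8.244 hours

r = 1737 + 3046 = 4783.0 km = 4.7830×10⁶ m.
Kepler's third law: T = 2π√(r³/μ) = 2π√((4.783×10⁶)³ / 4.904×10¹²).
r³/μ = 2.231×10⁷ s², so T = 2π × 4.724×10³ = 2.968×10⁴ s.
Converting: 2.968×10⁴ s ÷ 3600 = 8.244 hours.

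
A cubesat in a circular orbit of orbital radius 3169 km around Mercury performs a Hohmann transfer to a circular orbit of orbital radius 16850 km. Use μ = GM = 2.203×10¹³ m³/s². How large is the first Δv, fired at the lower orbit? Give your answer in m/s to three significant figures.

Δv ≈ 784 m/s

r₁ = 3169 km = 3.169×10⁶ m.
r₂ = 16850 km = 1.685×10⁷ m.
Transfer ellipse a_t = (r₁ + r₂)/2 = 1.001×10⁷ m.
At r₁: circular v_c1 = √(μ/r₁) = 2637 m/s; transfer-periherm v_p = √[μ(2/r₁ − 1/a_t)] = 3421 m/s.
Δv₁ = v_p − v_c1 = 784.3 m/s.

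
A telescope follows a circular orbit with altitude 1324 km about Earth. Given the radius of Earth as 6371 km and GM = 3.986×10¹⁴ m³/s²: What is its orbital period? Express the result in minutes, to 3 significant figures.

r = 6371 + 1324 = 7695.0 km = 7.6950×10⁶ m.
Kepler's third law: T = 2π√(r³/μ) = 2π√((7.695×10⁶)³ / 3.986×10¹⁴).
r³/μ = 1.143×10⁶ s², so T = 2π × 1.069×10³ = 6.718×10³ s.
Converting: 6.718×10³ s ÷ 60.00 = 112.0 minutes.

T ≈ 112 minutes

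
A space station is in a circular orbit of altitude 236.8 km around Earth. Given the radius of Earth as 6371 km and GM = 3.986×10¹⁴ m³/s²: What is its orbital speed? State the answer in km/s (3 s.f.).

v ≈ 7.77 km/s

r = 6371 + 236.8 = 6607.8 km = 6.6078×10⁶ m.
For a circular orbit v = √(μ/r) = √(3.986×10¹⁴ / 6.608×10⁶) = √(6.032×10⁷) = 7767 m/s.
That is 7.767 km/s.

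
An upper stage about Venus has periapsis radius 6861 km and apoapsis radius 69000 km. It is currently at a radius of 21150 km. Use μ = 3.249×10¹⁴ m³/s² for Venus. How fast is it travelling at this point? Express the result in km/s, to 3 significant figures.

Semi-major axis a = (r_p + r_a)/2 = 37930 km = 3.793×10⁷ m.
Vis-viva: v² = μ(2/r − 1/a) = 3.249×10¹⁴ × (9.456×10⁻⁸ − 2.636×10⁻⁸) = 2.216×10⁷ m²/s².
v = 4707 m/s = 4.707 km/s.

v ≈ 4.71 km/s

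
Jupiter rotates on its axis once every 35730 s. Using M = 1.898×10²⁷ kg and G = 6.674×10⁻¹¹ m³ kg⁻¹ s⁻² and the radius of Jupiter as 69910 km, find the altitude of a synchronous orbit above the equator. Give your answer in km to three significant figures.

μ = GM = 6.674×10⁻¹¹ × 1.898×10²⁷ = 1.267×10¹⁷ m³/s².
A synchronous orbit has period T, so by Kepler's third law a = (μT²/4π²)^(1/3).
μT²/4π² = 1.267×10¹⁷ × (3.573×10⁴)² / 39.48 = 4.096×10²⁴ m³.
a = 1.600×10⁸ m = 1.6000×10⁵ km.
Altitude h = a − R = 1.6000×10⁵ − 69910 = 90094 km.

h_sync ≈ 90100 km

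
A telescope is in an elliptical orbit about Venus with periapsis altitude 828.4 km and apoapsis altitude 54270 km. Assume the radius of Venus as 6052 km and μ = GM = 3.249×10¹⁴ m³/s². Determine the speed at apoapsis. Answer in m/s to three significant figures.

v ≈ 1050 m/s

r_p = 6052 + 828.4 = 6880.4 km = 6.8804×10⁶ m.
r_a = 6052 + 54270 = 60322 km = 6.0322×10⁷ m.
Semi-major axis a = (r_p + r_a)/2 = 33601 km = 3.360×10⁷ m.
Vis-viva: v² = μ(2/r − 1/a) = 3.249×10¹⁴ × (3.316×10⁻⁸ − 2.976×10⁻⁸) = 1.103×10⁶ m²/s².
v = 1050 m/s.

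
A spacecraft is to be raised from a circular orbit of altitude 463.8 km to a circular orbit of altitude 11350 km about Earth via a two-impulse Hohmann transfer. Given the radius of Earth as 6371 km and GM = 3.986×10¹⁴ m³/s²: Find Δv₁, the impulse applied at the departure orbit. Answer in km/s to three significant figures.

Δv ≈ 1.54 km/s

r₁ = 6371 + 463.8 = 6834.8 km = 6.8348×10⁶ m.
r₂ = 6371 + 11350 = 17721 km = 1.7721×10⁷ m.
Transfer ellipse a_t = (r₁ + r₂)/2 = 1.228×10⁷ m.
At r₁: circular v_c1 = √(μ/r₁) = 7637 m/s; transfer-perigee v_p = √[μ(2/r₁ − 1/a_t)] = 9175 m/s.
Δv₁ = v_p − v_c1 = 1538 m/s.
= 1.538 km/s.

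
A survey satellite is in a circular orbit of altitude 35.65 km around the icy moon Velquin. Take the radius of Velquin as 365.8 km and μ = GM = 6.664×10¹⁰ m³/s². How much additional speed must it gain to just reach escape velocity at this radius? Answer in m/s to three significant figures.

r = 365.8 + 35.65 = 401.45 km = 4.0145×10⁵ m.
Circular speed v_c = √(μ/r) = 407.4 m/s.
Escape speed v_esc = √(2μ/r) = √2 × v_c = 576.2 m/s.
Δv = v_esc − v_c = 168.8 m/s.

Δv ≈ 169 m/s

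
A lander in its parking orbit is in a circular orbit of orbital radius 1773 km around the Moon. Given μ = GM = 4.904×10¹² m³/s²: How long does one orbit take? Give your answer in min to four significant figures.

T ≈ 111.6 min

r = 1773 km = 1.773×10⁶ m.
Kepler's third law: T = 2π√(r³/μ) = 2π√((1.773×10⁶)³ / 4.904×10¹²).
r³/μ = 1.137×10⁶ s², so T = 2π × 1.066×10³ = 6.698×10³ s.
Converting: 6.698×10³ s ÷ 60.00 = 111.6 min.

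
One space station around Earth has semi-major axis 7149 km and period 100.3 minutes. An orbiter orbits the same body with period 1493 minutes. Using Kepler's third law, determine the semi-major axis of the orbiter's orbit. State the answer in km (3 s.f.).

Kepler's third law: a³ ∝ T², so a₂ = a₁ (T₂/T₁)^(2/3).
T₂/T₁ = 14.89, (T₂/T₁)^(2/3) = 6.051.
a₂ = 7149 × 6.051 = 43260 km.

a₂ ≈ 43300 km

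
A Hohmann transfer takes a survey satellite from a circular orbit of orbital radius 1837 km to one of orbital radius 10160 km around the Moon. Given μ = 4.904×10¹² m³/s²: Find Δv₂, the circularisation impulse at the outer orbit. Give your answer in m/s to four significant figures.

Δv ≈ 310.3 m/s

r₁ = 1837 km = 1.837×10⁶ m.
r₂ = 10160 km = 1.016×10⁷ m.
Transfer ellipse a_t = (r₁ + r₂)/2 = 5.998×10⁶ m.
At r₁: circular v_c1 = √(μ/r₁) = 1634 m/s; transfer-perilune v_p = √[μ(2/r₁ − 1/a_t)] = 2126 m/s.
At r₂: circular v_c2 = √(μ/r₂) = 694.7 m/s; transfer-apolune v_a = √[μ(2/r₂ − 1/a_t)] = 384.5 m/s.
Δv₂ = v_c2 − v_a = 310.3 m/s.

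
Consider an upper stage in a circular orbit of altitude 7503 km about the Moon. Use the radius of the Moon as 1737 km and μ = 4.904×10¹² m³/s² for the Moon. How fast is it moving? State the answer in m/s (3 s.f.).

v ≈ 729 m/s

r = 1737 + 7503 = 9240.0 km = 9.2400×10⁶ m.
For a circular orbit v = √(μ/r) = √(4.904×10¹² / 9.240×10⁶) = √(5.307×10⁵) = 728.5 m/s.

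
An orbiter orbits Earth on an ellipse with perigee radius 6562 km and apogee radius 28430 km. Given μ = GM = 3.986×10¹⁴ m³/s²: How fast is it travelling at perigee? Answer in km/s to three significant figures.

Semi-major axis a = (r_p + r_a)/2 = 17496 km = 1.750×10⁷ m.
Vis-viva: v² = μ(2/r − 1/a) = 3.986×10¹⁴ × (3.048×10⁻⁷ − 5.716×10⁻⁸) = 9.871×10⁷ m²/s².
v = 9935 m/s = 9.935 km/s.

v ≈ 9.94 km/s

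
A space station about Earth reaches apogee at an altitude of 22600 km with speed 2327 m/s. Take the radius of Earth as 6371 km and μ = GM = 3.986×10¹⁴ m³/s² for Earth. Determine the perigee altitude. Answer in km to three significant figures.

r_a = 6371 + 22600 = 28971 km = 2.897×10⁷ m.
Specific energy ε = v²/2 − μ/r = -1.105×10⁷ J/kg, so a = −μ/(2ε) = 1.803×10⁷ m.
The apsides satisfy r_p + r_a = 2a, so the perigee radius is 2a − r_a = 7.098×10⁶ m = 7097.7 km.
Perigee altitude = 7097.7 − 6371 = 726.74 km.

perigee altitude ≈ 727 km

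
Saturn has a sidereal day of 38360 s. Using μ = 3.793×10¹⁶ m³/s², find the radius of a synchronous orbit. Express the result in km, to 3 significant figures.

A synchronous orbit has period T, so by Kepler's third law a = (μT²/4π²)^(1/3).
μT²/4π² = 3.793×10¹⁶ × (3.836×10⁴)² / 39.48 = 1.414×10²⁴ m³.
a = 1.122×10⁸ m = 1.1223×10⁵ km.

r_sync ≈ 1.12×10⁵ km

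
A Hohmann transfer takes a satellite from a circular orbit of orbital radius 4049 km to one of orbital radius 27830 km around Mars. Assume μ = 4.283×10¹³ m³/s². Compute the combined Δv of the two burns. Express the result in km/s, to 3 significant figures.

Δv_total ≈ 1.66 km/s

r₁ = 4049 km = 4.049×10⁶ m.
r₂ = 27830 km = 2.783×10⁷ m.
Transfer ellipse a_t = (r₁ + r₂)/2 = 1.594×10⁷ m.
At r₁: circular v_c1 = √(μ/r₁) = 3252 m/s; transfer-periapsis v_p = √[μ(2/r₁ − 1/a_t)] = 4298 m/s.
Δv₁ = v_p − v_c1 = 1045 m/s.
At r₂: circular v_c2 = √(μ/r₂) = 1241 m/s; transfer-apoapsis v_a = √[μ(2/r₂ − 1/a_t)] = 625.3 m/s.
Δv₂ = v_c2 − v_a = 615.3 m/s.
Total Δv = Δv₁ + Δv₂ = 1660 m/s = 1.660 km/s.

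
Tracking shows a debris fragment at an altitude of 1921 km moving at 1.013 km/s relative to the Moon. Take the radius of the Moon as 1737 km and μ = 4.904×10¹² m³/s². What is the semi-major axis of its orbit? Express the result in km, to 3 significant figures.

a ≈ 2960 km

r = 1737 + 1921 = 3658.0 km = 3.658×10⁶ m.
Vis-viva rearranged: 1/a = 2/r − v²/μ = 5.467×10⁻⁷ − 2.093×10⁻⁷ = 3.375×10⁻⁷ m⁻¹.
a = 2.963×10⁶ m = 2963.0 km.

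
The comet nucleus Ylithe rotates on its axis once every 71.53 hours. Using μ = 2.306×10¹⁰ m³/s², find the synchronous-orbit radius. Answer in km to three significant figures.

T = 71.53 hours = 2.575×10⁵ s.
A synchronous orbit has period T, so by Kepler's third law a = (μT²/4π²)^(1/3).
μT²/4π² = 2.306×10¹⁰ × (2.575×10⁵)² / 39.48 = 3.873×10¹⁹ m³.
a = 3.383×10⁶ m = 3383.5 km.

r_sync ≈ 3380 km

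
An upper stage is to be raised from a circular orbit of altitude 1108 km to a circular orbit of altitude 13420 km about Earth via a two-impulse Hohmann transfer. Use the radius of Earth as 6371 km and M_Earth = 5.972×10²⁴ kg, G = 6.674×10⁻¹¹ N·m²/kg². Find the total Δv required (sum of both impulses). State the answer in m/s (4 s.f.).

μ = GM = 6.674×10⁻¹¹ × 5.972×10²⁴ = 3.986×10¹⁴ m³/s².
r₁ = 6371 + 1108 = 7479.0 km = 7.4790×10⁶ m.
r₂ = 6371 + 13420 = 19791 km = 1.9791×10⁷ m.
Transfer ellipse a_t = (r₁ + r₂)/2 = 1.364×10⁷ m.
At r₁: circular v_c1 = √(μ/r₁) = 7300 m/s; transfer-perigee v_p = √[μ(2/r₁ − 1/a_t)] = 8795 m/s.
Δv₁ = v_p − v_c1 = 1495 m/s.
At r₂: circular v_c2 = √(μ/r₂) = 4488 m/s; transfer-apogee v_a = √[μ(2/r₂ − 1/a_t)] = 3324 m/s.
Δv₂ = v_c2 − v_a = 1164 m/s.
Total Δv = Δv₁ + Δv₂ = 2659 m/s.

Δv_total ≈ 2659 m/s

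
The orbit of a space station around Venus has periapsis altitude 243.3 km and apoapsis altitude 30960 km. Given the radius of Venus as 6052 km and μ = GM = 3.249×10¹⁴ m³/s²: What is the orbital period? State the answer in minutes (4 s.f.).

r_p = 6052 + 243.3 = 6295.3 km = 6.2953×10⁶ m.
r_a = 6052 + 30960 = 37012 km = 3.7012×10⁷ m.
Semi-major axis a = (r_p + r_a)/2 = (6295.3 + 37012)/2 = 21654 km = 2.165×10⁷ m.
By Kepler's third law T = 2π√(a³/μ) = 2π × 5.590×10³ = 3.512×10⁴ s.
= 585.4 minutes.

T ≈ 585.4 minutes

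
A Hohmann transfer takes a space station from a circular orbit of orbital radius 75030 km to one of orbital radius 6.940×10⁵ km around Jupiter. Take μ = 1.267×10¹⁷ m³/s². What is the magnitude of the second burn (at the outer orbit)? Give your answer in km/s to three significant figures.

r₁ = 75030 km = 7.503×10⁷ m.
r₂ = 6.940×10⁵ km = 6.940×10⁸ m.
Transfer ellipse a_t = (r₁ + r₂)/2 = 3.845×10⁸ m.
At r₁: circular v_c1 = √(μ/r₁) = 41090 m/s; transfer-perijove v_p = √[μ(2/r₁ − 1/a_t)] = 55210 m/s.
At r₂: circular v_c2 = √(μ/r₂) = 13510 m/s; transfer-apojove v_a = √[μ(2/r₂ − 1/a_t)] = 5969 m/s.
Δv₂ = v_c2 − v_a = 7543 m/s.
= 7.543 km/s.

Δv ≈ 7.54 km/s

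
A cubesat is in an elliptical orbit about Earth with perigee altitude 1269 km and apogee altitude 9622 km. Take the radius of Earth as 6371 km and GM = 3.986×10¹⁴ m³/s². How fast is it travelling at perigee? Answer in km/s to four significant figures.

r_p = 6371 + 1269 = 7640.0 km = 7.6400×10⁶ m.
r_a = 6371 + 9622 = 15993 km = 1.5993×10⁷ m.
Semi-major axis a = (r_p + r_a)/2 = 11816 km = 1.182×10⁷ m.
Vis-viva: v² = μ(2/r − 1/a) = 3.986×10¹⁴ × (2.618×10⁻⁷ − 8.463×10⁻⁸) = 7.061×10⁷ m²/s².
v = 8403 m/s = 8.403 km/s.

v ≈ 8.403 km/s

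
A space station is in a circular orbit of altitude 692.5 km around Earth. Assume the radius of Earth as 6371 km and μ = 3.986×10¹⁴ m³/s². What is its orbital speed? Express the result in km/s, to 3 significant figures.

v ≈ 7.51 km/s

r = 6371 + 692.5 = 7063.5 km = 7.0635×10⁶ m.
For a circular orbit v = √(μ/r) = √(3.986×10¹⁴ / 7.064×10⁶) = √(5.643×10⁷) = 7512 m/s.
That is 7.512 km/s.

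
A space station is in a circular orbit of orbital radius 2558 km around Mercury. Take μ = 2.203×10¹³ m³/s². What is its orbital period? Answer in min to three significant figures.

r = 2558 km = 2.558×10⁶ m.
Kepler's third law: T = 2π√(r³/μ) = 2π√((2.558×10⁶)³ / 2.203×10¹³).
r³/μ = 7.598×10⁵ s², so T = 2π × 8.717×10² = 5.477×10³ s.
Converting: 5.477×10³ s ÷ 60.00 = 91.28 min.

T ≈ 91.3 min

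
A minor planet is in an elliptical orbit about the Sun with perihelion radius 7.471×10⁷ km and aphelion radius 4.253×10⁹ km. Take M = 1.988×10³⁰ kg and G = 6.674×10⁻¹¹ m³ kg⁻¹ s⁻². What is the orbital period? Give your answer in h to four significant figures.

T ≈ 482300 h

μ = GM = 6.674×10⁻¹¹ × 1.988×10³⁰ = 1.327×10²⁰ m³/s².
Semi-major axis a = (r_p + r_a)/2 = (7.4710×10⁷ + 4.2530×10⁹)/2 = 2.1639×10⁹ km = 2.164×10¹² m.
By Kepler's third law T = 2π√(a³/μ) = 2π × 2.763×10⁸ = 1.736×10⁹ s.
= 4.823×10⁵ h.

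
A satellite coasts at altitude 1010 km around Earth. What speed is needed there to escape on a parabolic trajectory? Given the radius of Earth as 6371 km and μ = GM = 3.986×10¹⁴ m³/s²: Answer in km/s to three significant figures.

r = 6371 + 1010 = 7381.0 km = 7.3810×10⁶ m.
Escape speed v_esc = √(2μ/r) = √(2 × 3.986×10¹⁴ / 7.381×10⁶) = √(1.080×10⁸) = 10390 m/s.
= 10.39 km/s.

v_esc ≈ 10.4 km/s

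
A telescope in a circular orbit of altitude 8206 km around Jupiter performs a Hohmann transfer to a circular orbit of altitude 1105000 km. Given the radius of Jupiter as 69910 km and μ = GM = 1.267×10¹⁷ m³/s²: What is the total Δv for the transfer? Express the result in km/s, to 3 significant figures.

r₁ = 69910 + 8206 = 78116 km = 7.8116×10⁷ m.
r₂ = 69910 + 1105000 = 1174900 km = 1.1749×10⁹ m.
Transfer ellipse a_t = (r₁ + r₂)/2 = 6.265×10⁸ m.
At r₁: circular v_c1 = √(μ/r₁) = 40270 m/s; transfer-perijove v_p = √[μ(2/r₁ − 1/a_t)] = 55150 m/s.
Δv₁ = v_p − v_c1 = 14880 m/s.
At r₂: circular v_c2 = √(μ/r₂) = 10380 m/s; transfer-apojove v_a = √[μ(2/r₂ − 1/a_t)] = 3667 m/s.
Δv₂ = v_c2 − v_a = 6718 m/s.
Total Δv = Δv₁ + Δv₂ = 21600 m/s = 21.60 km/s.

Δv_total ≈ 21.6 km/s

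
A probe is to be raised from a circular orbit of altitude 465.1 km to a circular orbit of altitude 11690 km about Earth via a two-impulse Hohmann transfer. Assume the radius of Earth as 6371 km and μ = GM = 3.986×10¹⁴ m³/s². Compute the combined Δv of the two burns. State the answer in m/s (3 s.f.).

Δv_total ≈ 2780 m/s

r₁ = 6371 + 465.1 = 6836.1 km = 6.8361×10⁶ m.
r₂ = 6371 + 11690 = 18061 km = 1.8061×10⁷ m.
Transfer ellipse a_t = (r₁ + r₂)/2 = 1.245×10⁷ m.
At r₁: circular v_c1 = √(μ/r₁) = 7636 m/s; transfer-perigee v_p = √[μ(2/r₁ − 1/a_t)] = 9198 m/s.
Δv₁ = v_p − v_c1 = 1562 m/s.
At r₂: circular v_c2 = √(μ/r₂) = 4698 m/s; transfer-apogee v_a = √[μ(2/r₂ − 1/a_t)] = 3481 m/s.
Δv₂ = v_c2 − v_a = 1217 m/s.
Total Δv = Δv₁ + Δv₂ = 2778 m/s.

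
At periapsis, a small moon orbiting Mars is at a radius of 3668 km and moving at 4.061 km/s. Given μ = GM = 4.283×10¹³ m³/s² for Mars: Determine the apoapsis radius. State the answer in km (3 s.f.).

r_p = 3.668×10⁶ m.
Specific energy ε = v²/2 − μ/r = -3.431×10⁶ J/kg, so a = −μ/(2ε) = 6.242×10⁶ m.
The apsides satisfy r_p + r_a = 2a, so the apoapsis radius is 2a − r_p = 8.816×10⁶ m = 8816.0 km.

apoapsis radius ≈ 8820 km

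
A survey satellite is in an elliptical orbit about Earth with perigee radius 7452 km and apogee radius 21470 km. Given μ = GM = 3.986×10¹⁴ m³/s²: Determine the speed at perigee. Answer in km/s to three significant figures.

v ≈ 8.91 km/s

Semi-major axis a = (r_p + r_a)/2 = 14461 km = 1.446×10⁷ m.
Vis-viva: v² = μ(2/r − 1/a) = 3.986×10¹⁴ × (2.684×10⁻⁷ − 6.915×10⁻⁸) = 7.941×10⁷ m²/s².
v = 8911 m/s = 8.911 km/s.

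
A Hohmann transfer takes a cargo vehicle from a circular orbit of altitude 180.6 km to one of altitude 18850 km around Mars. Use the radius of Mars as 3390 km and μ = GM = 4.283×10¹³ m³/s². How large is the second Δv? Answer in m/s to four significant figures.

Δv ≈ 657.8 m/s

r₁ = 3390 + 180.6 = 3570.6 km = 3.5706×10⁶ m.
r₂ = 3390 + 18850 = 22240 km = 2.2240×10⁷ m.
Transfer ellipse a_t = (r₁ + r₂)/2 = 1.291×10⁷ m.
At r₁: circular v_c1 = √(μ/r₁) = 3463 m/s; transfer-periapsis v_p = √[μ(2/r₁ − 1/a_t)] = 4547 m/s.
At r₂: circular v_c2 = √(μ/r₂) = 1388 m/s; transfer-apoapsis v_a = √[μ(2/r₂ − 1/a_t)] = 730.0 m/s.
Δv₂ = v_c2 − v_a = 657.8 m/s.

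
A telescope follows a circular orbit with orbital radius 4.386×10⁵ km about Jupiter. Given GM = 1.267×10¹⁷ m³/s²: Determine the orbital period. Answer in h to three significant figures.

T ≈ 45.0 h

r = 4.386×10⁵ km = 4.386×10⁸ m.
Kepler's third law: T = 2π√(r³/μ) = 2π√((4.386×10⁸)³ / 1.267×10¹⁷).
r³/μ = 6.659×10⁸ s², so T = 2π × 2.581×10⁴ = 1.621×10⁵ s.
Converting: 1.621×10⁵ s ÷ 3600 = 45.04 h.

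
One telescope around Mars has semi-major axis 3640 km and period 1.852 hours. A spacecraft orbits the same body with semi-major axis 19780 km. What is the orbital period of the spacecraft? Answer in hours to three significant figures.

T₂ ≈ 23.5 hours

Kepler's third law: T² ∝ a³, so T₂ = T₁ (a₂/a₁)^(3/2).
a₂/a₁ = 5.434, (a₂/a₁)^(3/2) = 12.67.
T₂ = 1.852 × 12.67 = 23.46 hours.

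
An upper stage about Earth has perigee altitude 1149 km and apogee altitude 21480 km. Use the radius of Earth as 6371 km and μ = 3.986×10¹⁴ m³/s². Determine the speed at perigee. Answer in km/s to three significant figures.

r_p = 6371 + 1149 = 7520.0 km = 7.5200×10⁶ m.
r_a = 6371 + 21480 = 27851 km = 2.7851×10⁷ m.
Semi-major axis a = (r_p + r_a)/2 = 17686 km = 1.769×10⁷ m.
Vis-viva: v² = μ(2/r − 1/a) = 3.986×10¹⁴ × (2.660×10⁻⁷ − 5.654×10⁻⁸) = 8.347×10⁷ m²/s².
v = 9136 m/s = 9.136 km/s.

v ≈ 9.14 km/s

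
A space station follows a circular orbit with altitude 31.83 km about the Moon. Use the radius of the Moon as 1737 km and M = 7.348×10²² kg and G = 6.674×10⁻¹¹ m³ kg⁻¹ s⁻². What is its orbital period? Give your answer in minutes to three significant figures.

μ = GM = 6.674×10⁻¹¹ × 7.348×10²² = 4.904×10¹² m³/s².
r = 1737 + 31.83 = 1768.8 km = 1.7688×10⁶ m.
Kepler's third law: T = 2π√(r³/μ) = 2π√((1.769×10⁶)³ / 4.904×10¹²).
r³/μ = 1.129×10⁶ s², so T = 2π × 1.062×10³ = 6.675×10³ s.
Converting: 6.675×10³ s ÷ 60.00 = 111.2 minutes.

T ≈ 111 minutes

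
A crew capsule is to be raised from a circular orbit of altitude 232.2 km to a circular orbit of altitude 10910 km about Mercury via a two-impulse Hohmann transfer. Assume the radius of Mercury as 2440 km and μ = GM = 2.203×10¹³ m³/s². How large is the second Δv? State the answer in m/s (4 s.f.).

Δv ≈ 542.7 m/s

r₁ = 2440 + 232.2 = 2672.2 km = 2.6722×10⁶ m.
r₂ = 2440 + 10910 = 13350 km = 1.3350×10⁷ m.
Transfer ellipse a_t = (r₁ + r₂)/2 = 8.011×10⁶ m.
At r₁: circular v_c1 = √(μ/r₁) = 2871 m/s; transfer-periherm v_p = √[μ(2/r₁ − 1/a_t)] = 3707 m/s.
At r₂: circular v_c2 = √(μ/r₂) = 1285 m/s; transfer-apoherm v_a = √[μ(2/r₂ − 1/a_t)] = 741.9 m/s.
Δv₂ = v_c2 − v_a = 542.7 m/s.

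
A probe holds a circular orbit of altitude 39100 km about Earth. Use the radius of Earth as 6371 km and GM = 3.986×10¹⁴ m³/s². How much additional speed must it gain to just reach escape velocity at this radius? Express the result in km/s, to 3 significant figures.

r = 6371 + 39100 = 45471 km = 4.5471×10⁷ m.
Circular speed v_c = √(μ/r) = 2961 m/s.
Escape speed v_esc = √(2μ/r) = √2 × v_c = 4187 m/s.
Δv = v_esc − v_c = 1226 m/s = 1.226 km/s.

Δv ≈ 1.23 km/s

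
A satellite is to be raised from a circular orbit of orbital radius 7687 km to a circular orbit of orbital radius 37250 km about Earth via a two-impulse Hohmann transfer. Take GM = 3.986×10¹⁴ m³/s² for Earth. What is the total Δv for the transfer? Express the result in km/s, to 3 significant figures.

Δv_total ≈ 3.43 km/s

r₁ = 7687 km = 7.687×10⁶ m.
r₂ = 37250 km = 3.725×10⁷ m.
Transfer ellipse a_t = (r₁ + r₂)/2 = 2.247×10⁷ m.
At r₁: circular v_c1 = √(μ/r₁) = 7201 m/s; transfer-perigee v_p = √[μ(2/r₁ − 1/a_t)] = 9272 m/s.
Δv₁ = v_p − v_c1 = 2071 m/s.
At r₂: circular v_c2 = √(μ/r₂) = 3271 m/s; transfer-apogee v_a = √[μ(2/r₂ − 1/a_t)] = 1913 m/s.
Δv₂ = v_c2 − v_a = 1358 m/s.
Total Δv = Δv₁ + Δv₂ = 3429 m/s = 3.429 km/s.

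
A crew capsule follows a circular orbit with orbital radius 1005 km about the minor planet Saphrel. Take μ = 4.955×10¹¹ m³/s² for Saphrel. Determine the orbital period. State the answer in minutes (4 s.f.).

r = 1005 km = 1.005×10⁶ m.
Kepler's third law: T = 2π√(r³/μ) = 2π√((1.005×10⁶)³ / 4.955×10¹¹).
r³/μ = 2.049×10⁶ s², so T = 2π × 1.431×10³ = 8.993×10³ s.
Converting: 8.993×10³ s ÷ 60.00 = 149.9 minutes.

T ≈ 149.9 minutes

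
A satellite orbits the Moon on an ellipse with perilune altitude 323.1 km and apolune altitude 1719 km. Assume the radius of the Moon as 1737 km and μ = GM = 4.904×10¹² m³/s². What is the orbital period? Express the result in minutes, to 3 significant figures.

r_p = 1737 + 323.1 = 2060.1 km = 2.0601×10⁶ m.
r_a = 1737 + 1719 = 3456.0 km = 3.4560×10⁶ m.
Semi-major axis a = (r_p + r_a)/2 = (2060.1 + 3456.0)/2 = 2758.1 km = 2.758×10⁶ m.
By Kepler's third law T = 2π√(a³/μ) = 2π × 2.068×10³ = 1.300×10⁴ s.
= 216.6 minutes.

T ≈ 217 minutes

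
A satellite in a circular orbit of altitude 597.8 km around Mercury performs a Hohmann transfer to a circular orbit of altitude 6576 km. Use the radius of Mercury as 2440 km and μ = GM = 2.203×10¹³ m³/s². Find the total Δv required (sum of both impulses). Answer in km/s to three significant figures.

Δv_total ≈ 1.05 km/s

r₁ = 2440 + 597.8 = 3037.8 km = 3.0378×10⁶ m.
r₂ = 2440 + 6576 = 9016.0 km = 9.0160×10⁶ m.
Transfer ellipse a_t = (r₁ + r₂)/2 = 6.027×10⁶ m.
At r₁: circular v_c1 = √(μ/r₁) = 2693 m/s; transfer-periherm v_p = √[μ(2/r₁ − 1/a_t)] = 3294 m/s.
Δv₁ = v_p − v_c1 = 600.8 m/s.
At r₂: circular v_c2 = √(μ/r₂) = 1563 m/s; transfer-apoherm v_a = √[μ(2/r₂ − 1/a_t)] = 1110 m/s.
Δv₂ = v_c2 − v_a = 453.4 m/s.
Total Δv = Δv₁ + Δv₂ = 1054 m/s = 1.054 km/s.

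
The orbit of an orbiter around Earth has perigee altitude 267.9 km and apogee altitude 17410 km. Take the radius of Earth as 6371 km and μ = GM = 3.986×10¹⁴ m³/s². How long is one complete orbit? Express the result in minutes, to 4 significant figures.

T ≈ 311.1 minutes

r_p = 6371 + 267.9 = 6638.9 km = 6.6389×10⁶ m.
r_a = 6371 + 17410 = 23781 km = 2.3781×10⁷ m.
Semi-major axis a = (r_p + r_a)/2 = (6638.9 + 23781)/2 = 15210 km = 1.521×10⁷ m.
By Kepler's third law T = 2π√(a³/μ) = 2π × 2.971×10³ = 1.867×10⁴ s.
= 311.1 minutes.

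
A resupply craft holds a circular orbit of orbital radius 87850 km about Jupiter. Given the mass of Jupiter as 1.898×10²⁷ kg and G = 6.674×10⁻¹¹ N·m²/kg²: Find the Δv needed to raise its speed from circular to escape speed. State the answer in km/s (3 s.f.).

Δv ≈ 15.7 km/s

μ = GM = 6.674×10⁻¹¹ × 1.898×10²⁷ = 1.267×10¹⁷ m³/s².
r = 87850 km = 8.785×10⁷ m.
Circular speed v_c = √(μ/r) = 37970 m/s.
Escape speed v_esc = √(2μ/r) = √2 × v_c = 53700 m/s.
Δv = v_esc − v_c = 15730 m/s = 15.73 km/s.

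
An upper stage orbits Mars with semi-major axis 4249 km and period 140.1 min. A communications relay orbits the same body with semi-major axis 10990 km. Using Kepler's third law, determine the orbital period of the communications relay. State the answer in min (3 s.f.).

T₂ ≈ 583 min

Kepler's third law: T² ∝ a³, so T₂ = T₁ (a₂/a₁)^(3/2).
a₂/a₁ = 2.586, (a₂/a₁)^(3/2) = 4.160.
T₂ = 140.1 × 4.160 = 582.8 min.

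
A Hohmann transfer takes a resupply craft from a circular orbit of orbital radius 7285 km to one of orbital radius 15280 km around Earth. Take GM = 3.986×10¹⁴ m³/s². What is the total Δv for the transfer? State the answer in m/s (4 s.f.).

Δv_total ≈ 2215 m/s

r₁ = 7285 km = 7.285×10⁶ m.
r₂ = 15280 km = 1.528×10⁷ m.
Transfer ellipse a_t = (r₁ + r₂)/2 = 1.128×10⁷ m.
At r₁: circular v_c1 = √(μ/r₁) = 7397 m/s; transfer-perigee v_p = √[μ(2/r₁ − 1/a_t)] = 8608 m/s.
Δv₁ = v_p − v_c1 = 1211 m/s.
At r₂: circular v_c2 = √(μ/r₂) = 5107 m/s; transfer-apogee v_a = √[μ(2/r₂ − 1/a_t)] = 4104 m/s.
Δv₂ = v_c2 − v_a = 1003 m/s.
Total Δv = Δv₁ + Δv₂ = 2215 m/s.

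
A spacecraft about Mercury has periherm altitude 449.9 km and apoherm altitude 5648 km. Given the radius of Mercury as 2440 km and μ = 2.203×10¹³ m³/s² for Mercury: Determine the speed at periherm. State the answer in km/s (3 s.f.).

r_p = 2440 + 449.9 = 2889.9 km = 2.8899×10⁶ m.
r_a = 2440 + 5648 = 8088.0 km = 8.0880×10⁶ m.
Semi-major axis a = (r_p + r_a)/2 = 5488.9 km = 5.489×10⁶ m.
Vis-viva: v² = μ(2/r − 1/a) = 2.203×10¹³ × (6.921×10⁻⁷ − 1.822×10⁻⁷) = 1.123×10⁷ m²/s².
v = 3352 m/s = 3.352 km/s.

v ≈ 3.35 km/s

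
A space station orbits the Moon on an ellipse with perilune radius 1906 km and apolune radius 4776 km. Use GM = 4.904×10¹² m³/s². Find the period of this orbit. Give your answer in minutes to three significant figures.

Semi-major axis a = (r_p + r_a)/2 = (1906.0 + 4776.0)/2 = 3341.0 km = 3.341×10⁶ m.
By Kepler's third law T = 2π√(a³/μ) = 2π × 2.758×10³ = 1.733×10⁴ s.
= 288.8 minutes.

T ≈ 289 minutes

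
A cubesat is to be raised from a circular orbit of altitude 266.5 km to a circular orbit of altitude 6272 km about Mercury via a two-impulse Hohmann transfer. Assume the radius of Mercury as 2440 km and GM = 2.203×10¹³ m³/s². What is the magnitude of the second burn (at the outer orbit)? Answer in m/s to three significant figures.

r₁ = 2440 + 266.5 = 2706.5 km = 2.7065×10⁶ m.
r₂ = 2440 + 6272 = 8712.0 km = 8.7120×10⁶ m.
Transfer ellipse a_t = (r₁ + r₂)/2 = 5.709×10⁶ m.
At r₁: circular v_c1 = √(μ/r₁) = 2853 m/s; transfer-periherm v_p = √[μ(2/r₁ − 1/a_t)] = 3524 m/s.
At r₂: circular v_c2 = √(μ/r₂) = 1590 m/s; transfer-apoherm v_a = √[μ(2/r₂ − 1/a_t)] = 1095 m/s.
Δv₂ = v_c2 − v_a = 495.3 m/s.

Δv ≈ 495 m/s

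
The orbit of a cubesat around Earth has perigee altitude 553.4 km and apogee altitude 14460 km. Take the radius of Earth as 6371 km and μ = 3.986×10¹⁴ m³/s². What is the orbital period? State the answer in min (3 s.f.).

r_p = 6371 + 553.4 = 6924.4 km = 6.9244×10⁶ m.
r_a = 6371 + 14460 = 20831 km = 2.0831×10⁷ m.
Semi-major axis a = (r_p + r_a)/2 = (6924.4 + 20831)/2 = 13878 km = 1.388×10⁷ m.
By Kepler's third law T = 2π√(a³/μ) = 2π × 2.589×10³ = 1.627×10⁴ s.
= 271.2 min.

T ≈ 271 min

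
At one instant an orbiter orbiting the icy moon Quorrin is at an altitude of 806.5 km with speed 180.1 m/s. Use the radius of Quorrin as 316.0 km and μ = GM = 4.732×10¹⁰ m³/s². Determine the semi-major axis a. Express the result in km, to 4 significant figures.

r = 316.0 + 806.5 = 1122.5 km = 1.122×10⁶ m.
Vis-viva rearranged: 1/a = 2/r − v²/μ = 1.782×10⁻⁶ − 6.855×10⁻⁷ = 1.096×10⁻⁶ m⁻¹.
a = 9.122×10⁵ m = 912.18 km.

a ≈ 912.2 km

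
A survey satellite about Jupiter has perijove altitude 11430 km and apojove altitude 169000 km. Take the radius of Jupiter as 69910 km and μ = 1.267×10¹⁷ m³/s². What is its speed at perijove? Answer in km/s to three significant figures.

r_p = 69910 + 11430 = 81340 km = 8.1340×10⁷ m.
r_a = 69910 + 169000 = 238910 km = 2.3891×10⁸ m.
Semi-major axis a = (r_p + r_a)/2 = 1.6012×10⁵ km = 1.601×10⁸ m.
Vis-viva: v² = μ(2/r − 1/a) = 1.267×10¹⁷ × (2.459×10⁻⁸ − 6.245×10⁻⁹) = 2.324×10⁹ m²/s².
v = 48210 m/s = 48.21 km/s.

v ≈ 48.2 km/s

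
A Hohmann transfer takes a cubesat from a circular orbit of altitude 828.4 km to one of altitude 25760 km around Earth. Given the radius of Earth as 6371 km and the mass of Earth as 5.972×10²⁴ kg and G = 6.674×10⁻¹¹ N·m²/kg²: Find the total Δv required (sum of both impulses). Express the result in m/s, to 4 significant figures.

Δv_total ≈ 3461 m/s

μ = GM = 6.674×10⁻¹¹ × 5.972×10²⁴ = 3.986×10¹⁴ m³/s².
r₁ = 6371 + 828.4 = 7199.4 km = 7.1994×10⁶ m.
r₂ = 6371 + 25760 = 32131 km = 3.2131×10⁷ m.
Transfer ellipse a_t = (r₁ + r₂)/2 = 1.967×10⁷ m.
At r₁: circular v_c1 = √(μ/r₁) = 7441 m/s; transfer-perigee v_p = √[μ(2/r₁ − 1/a_t)] = 9511 m/s.
Δv₁ = v_p − v_c1 = 2070 m/s.
At r₂: circular v_c2 = √(μ/r₂) = 3522 m/s; transfer-apogee v_a = √[μ(2/r₂ − 1/a_t)] = 2131 m/s.
Δv₂ = v_c2 − v_a = 1391 m/s.
Total Δv = Δv₁ + Δv₂ = 3461 m/s.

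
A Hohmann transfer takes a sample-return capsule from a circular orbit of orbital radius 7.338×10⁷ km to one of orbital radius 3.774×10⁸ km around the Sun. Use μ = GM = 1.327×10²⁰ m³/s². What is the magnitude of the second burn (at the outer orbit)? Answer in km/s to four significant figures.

Δv ≈ 8.052 km/s

r₁ = 7.338×10⁷ km = 7.338×10¹⁰ m.
r₂ = 3.774×10⁸ km = 3.774×10¹¹ m.
Transfer ellipse a_t = (r₁ + r₂)/2 = 2.254×10¹¹ m.
At r₁: circular v_c1 = √(μ/r₁) = 42530 m/s; transfer-perihelion v_p = √[μ(2/r₁ − 1/a_t)] = 55030 m/s.
At r₂: circular v_c2 = √(μ/r₂) = 18750 m/s; transfer-aphelion v_a = √[μ(2/r₂ − 1/a_t)] = 10700 m/s.
Δv₂ = v_c2 − v_a = 8052 m/s.
= 8.052 km/s.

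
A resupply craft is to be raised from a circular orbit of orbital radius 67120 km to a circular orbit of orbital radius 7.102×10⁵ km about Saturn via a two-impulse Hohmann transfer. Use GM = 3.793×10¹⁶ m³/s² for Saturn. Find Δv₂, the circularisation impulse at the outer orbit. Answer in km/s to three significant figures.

r₁ = 67120 km = 6.712×10⁷ m.
r₂ = 7.102×10⁵ km = 7.102×10⁸ m.
Transfer ellipse a_t = (r₁ + r₂)/2 = 3.887×10⁸ m.
At r₁: circular v_c1 = √(μ/r₁) = 23770 m/s; transfer-perikrone v_p = √[μ(2/r₁ − 1/a_t)] = 32130 m/s.
At r₂: circular v_c2 = √(μ/r₂) = 7308 m/s; transfer-apokrone v_a = √[μ(2/r₂ − 1/a_t)] = 3037 m/s.
Δv₂ = v_c2 − v_a = 4271 m/s.
= 4.271 km/s.

Δv ≈ 4.27 km/s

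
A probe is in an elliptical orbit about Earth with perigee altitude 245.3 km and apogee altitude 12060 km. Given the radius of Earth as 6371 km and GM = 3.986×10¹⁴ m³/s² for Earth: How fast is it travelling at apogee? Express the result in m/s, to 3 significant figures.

v ≈ 3380 m/s

r_p = 6371 + 245.3 = 6616.3 km = 6.6163×10⁶ m.
r_a = 6371 + 12060 = 18431 km = 1.8431×10⁷ m.
Semi-major axis a = (r_p + r_a)/2 = 12524 km = 1.252×10⁷ m.
Vis-viva: v² = μ(2/r − 1/a) = 3.986×10¹⁴ × (1.085×10⁻⁷ − 7.985×10⁻⁸) = 1.143×10⁷ m²/s².
v = 3380 m/s.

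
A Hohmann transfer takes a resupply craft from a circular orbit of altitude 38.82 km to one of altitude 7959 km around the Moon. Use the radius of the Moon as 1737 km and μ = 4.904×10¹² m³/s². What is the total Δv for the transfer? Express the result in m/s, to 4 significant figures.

Δv_total ≈ 814.3 m/s

r₁ = 1737 + 38.82 = 1775.8 km = 1.7758×10⁶ m.
r₂ = 1737 + 7959 = 9696.0 km = 9.6960×10⁶ m.
Transfer ellipse a_t = (r₁ + r₂)/2 = 5.736×10⁶ m.
At r₁: circular v_c1 = √(μ/r₁) = 1662 m/s; transfer-perilune v_p = √[μ(2/r₁ − 1/a_t)] = 2161 m/s.
Δv₁ = v_p − v_c1 = 498.8 m/s.
At r₂: circular v_c2 = √(μ/r₂) = 711.2 m/s; transfer-apolune v_a = √[μ(2/r₂ − 1/a_t)] = 395.7 m/s.
Δv₂ = v_c2 − v_a = 315.5 m/s.
Total Δv = Δv₁ + Δv₂ = 814.3 m/s.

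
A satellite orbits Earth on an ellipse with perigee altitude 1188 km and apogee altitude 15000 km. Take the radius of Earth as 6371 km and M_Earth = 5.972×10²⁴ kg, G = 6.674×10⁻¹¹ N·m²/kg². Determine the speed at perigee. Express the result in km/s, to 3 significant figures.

v ≈ 8.83 km/s

μ = GM = 6.674×10⁻¹¹ × 5.972×10²⁴ = 3.986×10¹⁴ m³/s².
r_p = 6371 + 1188 = 7559.0 km = 7.5590×10⁶ m.
r_a = 6371 + 15000 = 21371 km = 2.1371×10⁷ m.
Semi-major axis a = (r_p + r_a)/2 = 14465 km = 1.446×10⁷ m.
Vis-viva: v² = μ(2/r − 1/a) = 3.986×10¹⁴ × (2.646×10⁻⁷ − 6.913×10⁻⁸) = 7.790×10⁷ m²/s².
v = 8826 m/s = 8.826 km/s.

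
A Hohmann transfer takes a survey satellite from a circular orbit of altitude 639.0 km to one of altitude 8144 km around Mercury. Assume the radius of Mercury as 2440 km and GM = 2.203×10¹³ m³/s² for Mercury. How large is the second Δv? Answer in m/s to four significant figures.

Δv ≈ 474.2 m/s

r₁ = 2440 + 639.0 = 3079.0 km = 3.0790×10⁶ m.
r₂ = 2440 + 8144 = 10584 km = 1.0584×10⁷ m.
Transfer ellipse a_t = (r₁ + r₂)/2 = 6.832×10⁶ m.
At r₁: circular v_c1 = √(μ/r₁) = 2675 m/s; transfer-periherm v_p = √[μ(2/r₁ − 1/a_t)] = 3329 m/s.
At r₂: circular v_c2 = √(μ/r₂) = 1443 m/s; transfer-apoherm v_a = √[μ(2/r₂ − 1/a_t)] = 968.6 m/s.
Δv₂ = v_c2 − v_a = 474.2 m/s.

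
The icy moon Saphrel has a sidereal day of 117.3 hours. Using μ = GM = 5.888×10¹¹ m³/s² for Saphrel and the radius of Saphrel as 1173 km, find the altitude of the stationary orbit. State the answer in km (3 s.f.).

h_sync ≈ 12700 km

T = 117.3 hours = 4.223×10⁵ s.
A synchronous orbit has period T, so by Kepler's third law a = (μT²/4π²)^(1/3).
μT²/4π² = 5.888×10¹¹ × (4.223×10⁵)² / 39.48 = 2.660×10²¹ m³.
a = 1.385×10⁷ m = 13855 km.
Altitude h = a − R = 13855 − 1173 = 12682 km.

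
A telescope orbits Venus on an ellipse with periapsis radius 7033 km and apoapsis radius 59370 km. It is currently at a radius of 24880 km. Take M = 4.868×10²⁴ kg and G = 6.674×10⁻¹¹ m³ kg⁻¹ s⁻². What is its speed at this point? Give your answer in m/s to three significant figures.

μ = GM = 6.674×10⁻¹¹ × 4.868×10²⁴ = 3.249×10¹⁴ m³/s².
Semi-major axis a = (r_p + r_a)/2 = 33202 km = 3.320×10⁷ m.
Vis-viva: v² = μ(2/r − 1/a) = 3.249×10¹⁴ × (8.039×10⁻⁸ − 3.012×10⁻⁸) = 1.633×10⁷ m²/s².
v = 4041 m/s.

v ≈ 4040 m/s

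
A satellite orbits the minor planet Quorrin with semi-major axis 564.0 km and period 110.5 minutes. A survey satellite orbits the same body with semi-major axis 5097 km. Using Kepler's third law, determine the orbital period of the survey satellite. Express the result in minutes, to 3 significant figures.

Kepler's third law: T² ∝ a³, so T₂ = T₁ (a₂/a₁)^(3/2).
a₂/a₁ = 9.037, (a₂/a₁)^(3/2) = 27.17.
T₂ = 110.5 × 27.17 = 3002 minutes.

T₂ ≈ 3000 minutes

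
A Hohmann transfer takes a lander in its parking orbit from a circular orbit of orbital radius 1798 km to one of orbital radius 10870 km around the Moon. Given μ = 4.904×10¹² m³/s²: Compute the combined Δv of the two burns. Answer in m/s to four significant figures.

Δv_total ≈ 825.8 m/s

r₁ = 1798 km = 1.798×10⁶ m.
r₂ = 10870 km = 1.087×10⁷ m.
Transfer ellipse a_t = (r₁ + r₂)/2 = 6.334×10⁶ m.
At r₁: circular v_c1 = √(μ/r₁) = 1652 m/s; transfer-perilune v_p = √[μ(2/r₁ − 1/a_t)] = 2163 m/s.
Δv₁ = v_p − v_c1 = 512.0 m/s.
At r₂: circular v_c2 = √(μ/r₂) = 671.7 m/s; transfer-apolune v_a = √[μ(2/r₂ − 1/a_t)] = 357.9 m/s.
Δv₂ = v_c2 − v_a = 313.8 m/s.
Total Δv = Δv₁ + Δv₂ = 825.8 m/s.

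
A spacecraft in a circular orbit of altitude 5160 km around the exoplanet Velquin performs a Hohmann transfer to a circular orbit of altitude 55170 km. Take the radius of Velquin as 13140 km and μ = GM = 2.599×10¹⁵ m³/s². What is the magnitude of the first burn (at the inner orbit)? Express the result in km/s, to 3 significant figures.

Δv ≈ 3.05 km/s

r₁ = 13140 + 5160 = 18300 km = 1.8300×10⁷ m.
r₂ = 13140 + 55170 = 68310 km = 6.8310×10⁷ m.
Transfer ellipse a_t = (r₁ + r₂)/2 = 4.330×10⁷ m.
At r₁: circular v_c1 = √(μ/r₁) = 11920 m/s; transfer-periapsis v_p = √[μ(2/r₁ − 1/a_t)] = 14970 m/s.
Δv₁ = v_p − v_c1 = 3050 m/s.
= 3.050 km/s.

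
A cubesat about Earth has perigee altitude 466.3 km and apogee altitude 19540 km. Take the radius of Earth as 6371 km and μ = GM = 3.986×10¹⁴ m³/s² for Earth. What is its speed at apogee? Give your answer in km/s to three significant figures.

r_p = 6371 + 466.3 = 6837.3 km = 6.8373×10⁶ m.
r_a = 6371 + 19540 = 25911 km = 2.5911×10⁷ m.
Semi-major axis a = (r_p + r_a)/2 = 16374 km = 1.637×10⁷ m.
Vis-viva: v² = μ(2/r − 1/a) = 3.986×10¹⁴ × (7.719×10⁻⁸ − 6.107×10⁻⁸) = 6.424×10⁶ m²/s².
v = 2534 m/s = 2.534 km/s.

v ≈ 2.53 km/s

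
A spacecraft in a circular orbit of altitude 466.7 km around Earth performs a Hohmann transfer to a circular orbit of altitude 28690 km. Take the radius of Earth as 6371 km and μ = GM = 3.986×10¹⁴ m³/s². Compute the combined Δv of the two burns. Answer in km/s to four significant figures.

r₁ = 6371 + 466.7 = 6837.7 km = 6.8377×10⁶ m.
r₂ = 6371 + 28690 = 35061 km = 3.5061×10⁷ m.
Transfer ellipse a_t = (r₁ + r₂)/2 = 2.095×10⁷ m.
At r₁: circular v_c1 = √(μ/r₁) = 7635 m/s; transfer-perigee v_p = √[μ(2/r₁ − 1/a_t)] = 9877 m/s.
Δv₁ = v_p − v_c1 = 2242 m/s.
At r₂: circular v_c2 = √(μ/r₂) = 3372 m/s; transfer-apogee v_a = √[μ(2/r₂ − 1/a_t)] = 1926 m/s.
Δv₂ = v_c2 − v_a = 1445 m/s.
Total Δv = Δv₁ + Δv₂ = 3688 m/s = 3.688 km/s.

Δv_total ≈ 3.688 km/s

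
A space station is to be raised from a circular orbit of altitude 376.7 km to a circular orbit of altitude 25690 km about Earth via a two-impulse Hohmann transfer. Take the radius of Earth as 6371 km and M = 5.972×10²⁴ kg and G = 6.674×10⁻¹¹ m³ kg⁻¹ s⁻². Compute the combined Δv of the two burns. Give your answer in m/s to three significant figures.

μ = GM = 6.674×10⁻¹¹ × 5.972×10²⁴ = 3.986×10¹⁴ m³/s².
r₁ = 6371 + 376.7 = 6747.7 km = 6.7477×10⁶ m.
r₂ = 6371 + 25690 = 32061 km = 3.2061×10⁷ m.
Transfer ellipse a_t = (r₁ + r₂)/2 = 1.940×10⁷ m.
At r₁: circular v_c1 = √(μ/r₁) = 7686 m/s; transfer-perigee v_p = √[μ(2/r₁ − 1/a_t)] = 9879 m/s.
Δv₁ = v_p − v_c1 = 2193 m/s.
At r₂: circular v_c2 = √(μ/r₂) = 3526 m/s; transfer-apogee v_a = √[μ(2/r₂ − 1/a_t)] = 2079 m/s.
Δv₂ = v_c2 − v_a = 1447 m/s.
Total Δv = Δv₁ + Δv₂ = 3640 m/s.

Δv_total ≈ 3640 m/s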